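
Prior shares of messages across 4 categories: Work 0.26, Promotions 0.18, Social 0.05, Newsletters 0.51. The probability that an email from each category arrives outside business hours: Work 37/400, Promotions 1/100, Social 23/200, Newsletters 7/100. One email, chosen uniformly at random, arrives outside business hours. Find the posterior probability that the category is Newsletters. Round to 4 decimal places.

By Bayes' rule, posterior ∝ prior × likelihood:
  Work: 0.26 × 0.0925 = 0.02405
  Promotions: 0.18 × 0.01 = 0.0018
  Social: 0.05 × 0.115 = 0.00575
  Newsletters: 0.51 × 0.07 = 0.0357
Total = 0.0673.
P(Newsletters | evidence) = 0.0357 / 0.0673 ≈ 0.5305.

0.5305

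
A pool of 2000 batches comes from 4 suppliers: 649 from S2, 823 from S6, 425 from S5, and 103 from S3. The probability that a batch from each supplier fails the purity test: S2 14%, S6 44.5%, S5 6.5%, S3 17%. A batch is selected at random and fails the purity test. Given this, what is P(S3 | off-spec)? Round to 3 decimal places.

By Bayes' rule, posterior ∝ prior × likelihood:
  S2: 0.3245 × 0.14 = 0.04543
  S6: 0.4115 × 0.445 = 0.1831175
  S5: 0.2125 × 0.065 = 0.0138125
  S3: 0.0515 × 0.17 = 0.008755
Normalizing constant = 0.251115.
P(S3 | evidence) = 0.008755 / 0.251115 ≈ 0.035.

0.035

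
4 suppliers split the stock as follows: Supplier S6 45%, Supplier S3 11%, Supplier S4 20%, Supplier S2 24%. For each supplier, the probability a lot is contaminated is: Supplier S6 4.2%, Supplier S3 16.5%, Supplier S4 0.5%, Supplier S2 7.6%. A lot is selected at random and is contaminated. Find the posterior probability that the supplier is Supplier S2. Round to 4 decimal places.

0.3240

Prior × likelihood for each hypothesis:
  Supplier S6: 0.45 × 0.042 = 0.0189
  Supplier S3: 0.11 × 0.165 = 0.01815
  Supplier S4: 0.2 × 0.005 = 0.001
  Supplier S2: 0.24 × 0.076 = 0.01824
Sum = 0.05629.
P(Supplier S2 | evidence) = 0.01824 / 0.05629 ≈ 0.3240.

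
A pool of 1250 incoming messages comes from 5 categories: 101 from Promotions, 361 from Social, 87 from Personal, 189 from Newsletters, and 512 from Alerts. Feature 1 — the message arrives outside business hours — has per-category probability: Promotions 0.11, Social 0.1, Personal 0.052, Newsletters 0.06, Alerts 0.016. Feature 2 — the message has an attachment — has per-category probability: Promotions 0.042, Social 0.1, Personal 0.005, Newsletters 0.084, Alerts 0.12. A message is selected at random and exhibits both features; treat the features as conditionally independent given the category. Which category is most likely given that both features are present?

Unnormalized posteriors (prior × likelihood):
  Promotions: 0.0808 × 0.11 × 0.042 = 0.000373296
  Social: 0.2888 × 0.1 × 0.1 = 0.002888
  Personal: 0.0696 × 0.052 × 0.005 = 0.000018096
  Newsletters: 0.1512 × 0.06 × 0.084 = 0.000762048
  Alerts: 0.4096 × 0.016 × 0.12 = 0.000786432
Sum = 0.004827872.
Largest term belongs to Social, so Social is most probable.

Social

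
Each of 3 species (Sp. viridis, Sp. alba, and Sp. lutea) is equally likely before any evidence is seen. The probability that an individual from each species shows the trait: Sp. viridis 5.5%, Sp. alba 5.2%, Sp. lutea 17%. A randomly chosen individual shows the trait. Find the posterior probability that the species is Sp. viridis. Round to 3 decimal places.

With a uniform prior (1/3 each), posterior ∝ likelihood:
  Sp. viridis: 0.055
  Sp. alba: 0.052
  Sp. lutea: 0.17
Total = 0.277.
P(Sp. viridis | evidence) = 0.055 / 0.277 ≈ 0.199.

0.199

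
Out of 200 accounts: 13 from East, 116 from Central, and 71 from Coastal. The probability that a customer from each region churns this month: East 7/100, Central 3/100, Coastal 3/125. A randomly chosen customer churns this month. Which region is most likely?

By Bayes' rule, posterior ∝ prior × likelihood:
  East: 0.065 × 0.07 = 0.00455
  Central: 0.58 × 0.03 = 0.0174
  Coastal: 0.355 × 0.024 = 0.00852
Total = 0.03047.
Largest term belongs to Central, so Central is most probable.

Central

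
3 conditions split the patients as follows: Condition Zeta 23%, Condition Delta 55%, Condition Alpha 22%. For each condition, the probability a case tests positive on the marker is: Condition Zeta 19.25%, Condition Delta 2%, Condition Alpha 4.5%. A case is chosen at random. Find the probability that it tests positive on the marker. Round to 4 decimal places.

By Bayes' rule, posterior ∝ prior × likelihood:
  Condition Zeta: 0.23 × 0.1925 = 0.044275
  Condition Delta: 0.55 × 0.02 = 0.011
  Condition Alpha: 0.22 × 0.045 = 0.0099
P(marker-positive) = 0.044275 + 0.011 + 0.0099 = 0.065175 → 0.0652.

0.0652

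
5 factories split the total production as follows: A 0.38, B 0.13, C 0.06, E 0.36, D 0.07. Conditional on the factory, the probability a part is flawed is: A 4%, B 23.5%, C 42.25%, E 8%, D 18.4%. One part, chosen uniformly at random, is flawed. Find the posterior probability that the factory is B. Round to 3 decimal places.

Compute prior × likelihood for every hypothesis:
  A: 0.38 × 0.04 = 0.0152
  B: 0.13 × 0.235 = 0.03055
  C: 0.06 × 0.4225 = 0.02535
  E: 0.36 × 0.08 = 0.0288
  D: 0.07 × 0.184 = 0.01288
Normalizing constant = 0.11278.
P(B | evidence) = 0.03055 / 0.11278 ≈ 0.271.

0.271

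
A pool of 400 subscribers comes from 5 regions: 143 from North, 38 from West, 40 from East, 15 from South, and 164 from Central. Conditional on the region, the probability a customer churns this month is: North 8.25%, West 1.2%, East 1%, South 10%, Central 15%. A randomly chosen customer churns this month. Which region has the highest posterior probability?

Central

Prior × likelihood for each hypothesis:
  North: 0.3575 × 0.0825 = 0.02949375
  West: 0.095 × 0.012 = 0.00114
  East: 0.1 × 0.01 = 0.001
  South: 0.0375 × 0.1 = 0.00375
  Central: 0.41 × 0.15 = 0.0615
Sum = 0.09688375.
Largest term belongs to Central, so Central is most probable.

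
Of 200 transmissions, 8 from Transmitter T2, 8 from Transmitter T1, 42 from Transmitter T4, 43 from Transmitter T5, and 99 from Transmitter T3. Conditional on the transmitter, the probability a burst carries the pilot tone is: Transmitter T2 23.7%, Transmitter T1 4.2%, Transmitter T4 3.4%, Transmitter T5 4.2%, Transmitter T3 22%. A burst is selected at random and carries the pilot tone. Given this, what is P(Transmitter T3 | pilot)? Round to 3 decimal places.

0.799

Compute prior × likelihood for every hypothesis:
  Transmitter T2: 0.04 × 0.237 = 0.00948
  Transmitter T1: 0.04 × 0.042 = 0.00168
  Transmitter T4: 0.21 × 0.034 = 0.00714
  Transmitter T5: 0.215 × 0.042 = 0.00903
  Transmitter T3: 0.495 × 0.22 = 0.1089
Total = 0.13623.
P(Transmitter T3 | evidence) = 0.1089 / 0.13623 ≈ 0.799.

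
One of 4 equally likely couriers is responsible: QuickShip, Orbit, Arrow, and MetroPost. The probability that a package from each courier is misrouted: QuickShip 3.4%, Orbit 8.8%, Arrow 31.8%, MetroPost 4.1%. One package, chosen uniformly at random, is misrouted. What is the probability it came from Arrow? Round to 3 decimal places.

0.661

Since the prior is uniform, the posterior is proportional to the likelihood:
  QuickShip: 0.034
  Orbit: 0.088
  Arrow: 0.318
  MetroPost: 0.041
Sum = 0.481.
P(Arrow | evidence) = 0.318 / 0.481 ≈ 0.661.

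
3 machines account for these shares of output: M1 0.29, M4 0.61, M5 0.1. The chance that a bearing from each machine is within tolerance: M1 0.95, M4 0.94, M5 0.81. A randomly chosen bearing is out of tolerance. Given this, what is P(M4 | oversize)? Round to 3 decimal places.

Taking complements, P(oversize | each) = M1 0.05, M4 0.06, M5 0.19.
Compute prior × likelihood for every hypothesis:
  M1: 0.29 × 0.05 = 0.0145
  M4: 0.61 × 0.06 = 0.0366
  M5: 0.1 × 0.19 = 0.019
Total = 0.0701.
P(M4 | evidence) = 0.0366 / 0.0701 ≈ 0.522.

0.522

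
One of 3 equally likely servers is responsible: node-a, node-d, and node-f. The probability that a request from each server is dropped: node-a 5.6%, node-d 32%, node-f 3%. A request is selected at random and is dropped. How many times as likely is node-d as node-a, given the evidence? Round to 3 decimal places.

With a uniform prior (1/3 each), posterior ∝ likelihood:
  node-a: 0.056
  node-d: 0.32
  node-f: 0.03
Total = 0.406.
The ratio is 0.32 / 0.056 (the normalizer cancels) = 5.714.

5.714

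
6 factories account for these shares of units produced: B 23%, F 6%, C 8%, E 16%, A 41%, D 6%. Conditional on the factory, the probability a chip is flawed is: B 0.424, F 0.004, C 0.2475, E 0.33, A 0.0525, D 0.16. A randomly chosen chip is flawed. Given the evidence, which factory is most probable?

B

Prior × likelihood for each hypothesis:
  B: 0.23 × 0.424 = 0.09752
  F: 0.06 × 0.004 = 0.00024
  C: 0.08 × 0.2475 = 0.0198
  E: 0.16 × 0.33 = 0.0528
  A: 0.41 × 0.0525 = 0.021525
  D: 0.06 × 0.16 = 0.0096
Total = 0.201485.
Largest term belongs to B, so B is most probable.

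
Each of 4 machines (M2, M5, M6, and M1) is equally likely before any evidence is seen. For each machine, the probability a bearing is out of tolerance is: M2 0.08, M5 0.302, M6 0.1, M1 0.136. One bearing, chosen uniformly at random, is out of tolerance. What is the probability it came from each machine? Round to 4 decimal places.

With a uniform prior (1/4 each), posterior ∝ likelihood:
  M2: 0.08
  M5: 0.302
  M6: 0.1
  M1: 0.136
Normalizing constant = 0.618.
P(M2 | oversize) = 0.08/0.618 ≈ 0.1294
P(M5 | oversize) = 0.302/0.618 ≈ 0.4887
P(M6 | oversize) = 0.1/0.618 ≈ 0.1618
P(M1 | oversize) = 0.136/0.618 ≈ 0.2201
(Check: 0.1294+0.4887+0.1618+0.2201 = 1.0000.)

M2 0.1294, M5 0.4887, M6 0.1618, M1 0.2201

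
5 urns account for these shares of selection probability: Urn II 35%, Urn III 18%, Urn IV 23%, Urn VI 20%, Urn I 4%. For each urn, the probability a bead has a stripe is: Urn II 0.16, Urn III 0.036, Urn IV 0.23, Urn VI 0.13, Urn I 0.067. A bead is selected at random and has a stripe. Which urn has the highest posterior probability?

Urn II

By Bayes' rule, posterior ∝ prior × likelihood:
  Urn II: 0.35 × 0.16 = 0.056
  Urn III: 0.18 × 0.036 = 0.00648
  Urn IV: 0.23 × 0.23 = 0.0529
  Urn VI: 0.2 × 0.13 = 0.026
  Urn I: 0.04 × 0.067 = 0.00268
Total = 0.14406.
Largest term belongs to Urn II, so Urn II is most probable.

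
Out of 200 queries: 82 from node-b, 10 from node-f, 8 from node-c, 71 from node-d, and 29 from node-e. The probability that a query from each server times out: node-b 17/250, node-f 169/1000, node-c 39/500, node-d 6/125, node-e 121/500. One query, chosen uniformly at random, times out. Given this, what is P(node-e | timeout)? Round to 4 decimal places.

0.3832

Unnormalized posteriors (prior × likelihood):
  node-b: 0.41 × 0.068 = 0.02788
  node-f: 0.05 × 0.169 = 0.00845
  node-c: 0.04 × 0.078 = 0.00312
  node-d: 0.355 × 0.048 = 0.01704
  node-e: 0.145 × 0.242 = 0.03509
Total = 0.09158.
P(node-e | evidence) = 0.03509 / 0.09158 ≈ 0.3832.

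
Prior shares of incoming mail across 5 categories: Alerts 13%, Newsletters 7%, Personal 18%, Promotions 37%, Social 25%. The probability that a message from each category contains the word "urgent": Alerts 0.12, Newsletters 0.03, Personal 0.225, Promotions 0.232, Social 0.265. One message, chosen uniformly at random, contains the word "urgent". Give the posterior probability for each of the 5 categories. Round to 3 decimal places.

Compute prior × likelihood for every hypothesis:
  Alerts: 0.13 × 0.12 = 0.0156
  Newsletters: 0.07 × 0.03 = 0.0021
  Personal: 0.18 × 0.225 = 0.0405
  Promotions: 0.37 × 0.232 = 0.08584
  Social: 0.25 × 0.265 = 0.06625
Normalizing constant = 0.21029.
P(Alerts | urgent-flag) = 0.0156/0.21029 ≈ 0.074
P(Newsletters | urgent-flag) = 0.0021/0.21029 ≈ 0.010
P(Personal | urgent-flag) = 0.0405/0.21029 ≈ 0.193
P(Promotions | urgent-flag) = 0.08584/0.21029 ≈ 0.408
P(Social | urgent-flag) = 0.06625/0.21029 ≈ 0.315

Alerts 0.074, Newsletters 0.010, Personal 0.193, Promotions 0.408, Social 0.315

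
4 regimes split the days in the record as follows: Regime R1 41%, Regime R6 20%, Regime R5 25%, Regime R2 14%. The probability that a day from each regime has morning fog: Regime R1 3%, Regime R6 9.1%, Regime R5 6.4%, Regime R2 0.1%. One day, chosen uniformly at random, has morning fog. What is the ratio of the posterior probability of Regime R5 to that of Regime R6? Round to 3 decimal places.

Compute prior × likelihood for every hypothesis:
  Regime R1: 0.41 × 0.03 = 0.0123
  Regime R6: 0.2 × 0.091 = 0.0182
  Regime R5: 0.25 × 0.064 = 0.016
  Regime R2: 0.14 × 0.001 = 0.00014
Normalizing constant = 0.04664.
The ratio is 0.016 / 0.0182 (the normalizer cancels) = 0.879.

0.879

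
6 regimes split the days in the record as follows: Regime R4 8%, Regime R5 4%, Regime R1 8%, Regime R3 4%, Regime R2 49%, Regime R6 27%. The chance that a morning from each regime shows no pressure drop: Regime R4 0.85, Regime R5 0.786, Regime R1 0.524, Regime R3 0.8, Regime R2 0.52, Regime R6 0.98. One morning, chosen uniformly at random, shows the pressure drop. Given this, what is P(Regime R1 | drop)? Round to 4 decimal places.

0.1239

Taking complements, P(drop | each) = Regime R4 0.15, Regime R5 0.214, Regime R1 0.476, Regime R3 0.2, Regime R2 0.48, Regime R6 0.02.
By Bayes' rule, posterior ∝ prior × likelihood:
  Regime R4: 0.08 × 0.15 = 0.012
  Regime R5: 0.04 × 0.214 = 0.00856
  Regime R1: 0.08 × 0.476 = 0.03808
  Regime R3: 0.04 × 0.2 = 0.008
  Regime R2: 0.49 × 0.48 = 0.2352
  Regime R6: 0.27 × 0.02 = 0.0054
Sum = 0.30724.
P(Regime R1 | evidence) = 0.03808 / 0.30724 ≈ 0.1239.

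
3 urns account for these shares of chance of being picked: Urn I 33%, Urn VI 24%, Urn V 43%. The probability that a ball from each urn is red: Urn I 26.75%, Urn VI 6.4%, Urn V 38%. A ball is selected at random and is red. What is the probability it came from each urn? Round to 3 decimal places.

By Bayes' rule, posterior ∝ prior × likelihood:
  Urn I: 0.33 × 0.2675 = 0.088275
  Urn VI: 0.24 × 0.064 = 0.01536
  Urn V: 0.43 × 0.38 = 0.1634
Normalizing constant = 0.267035.
P(Urn I | red) = 0.088275/0.267035 ≈ 0.331
P(Urn VI | red) = 0.01536/0.267035 ≈ 0.058
P(Urn V | red) = 0.1634/0.267035 ≈ 0.612

Urn I 0.331, Urn VI 0.058, Urn V 0.612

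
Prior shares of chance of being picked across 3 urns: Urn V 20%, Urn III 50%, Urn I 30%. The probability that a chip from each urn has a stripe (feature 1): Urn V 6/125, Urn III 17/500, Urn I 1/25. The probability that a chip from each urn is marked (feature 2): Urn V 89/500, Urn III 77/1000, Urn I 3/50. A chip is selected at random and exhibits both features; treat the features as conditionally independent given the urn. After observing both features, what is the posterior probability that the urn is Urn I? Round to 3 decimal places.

By Bayes' rule, posterior ∝ prior × likelihood:
  Urn V: 0.2 × 0.048 × 0.178 = 0.0017088
  Urn III: 0.5 × 0.034 × 0.077 = 0.001309
  Urn I: 0.3 × 0.04 × 0.06 = 0.00072
Total = 0.0037378.
P(Urn I | evidence) = 0.00072 / 0.0037378 ≈ 0.193.

0.193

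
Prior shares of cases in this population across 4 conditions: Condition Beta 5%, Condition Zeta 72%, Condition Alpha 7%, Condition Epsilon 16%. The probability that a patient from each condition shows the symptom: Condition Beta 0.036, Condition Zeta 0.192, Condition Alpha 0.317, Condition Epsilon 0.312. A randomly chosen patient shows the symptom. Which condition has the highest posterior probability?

Unnormalized posteriors (prior × likelihood):
  Condition Beta: 0.05 × 0.036 = 0.0018
  Condition Zeta: 0.72 × 0.192 = 0.13824
  Condition Alpha: 0.07 × 0.317 = 0.02219
  Condition Epsilon: 0.16 × 0.312 = 0.04992
Total = 0.21215.
Largest term belongs to Condition Zeta, so Condition Zeta is most probable.

Condition Zeta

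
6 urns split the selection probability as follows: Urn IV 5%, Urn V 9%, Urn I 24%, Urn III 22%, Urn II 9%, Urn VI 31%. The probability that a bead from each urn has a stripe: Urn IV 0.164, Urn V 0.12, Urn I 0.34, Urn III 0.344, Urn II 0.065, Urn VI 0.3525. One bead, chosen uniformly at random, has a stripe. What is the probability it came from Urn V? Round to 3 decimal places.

0.037

Compute prior × likelihood for every hypothesis:
  Urn IV: 0.05 × 0.164 = 0.0082
  Urn V: 0.09 × 0.12 = 0.0108
  Urn I: 0.24 × 0.34 = 0.0816
  Urn III: 0.22 × 0.344 = 0.07568
  Urn II: 0.09 × 0.065 = 0.00585
  Urn VI: 0.31 × 0.3525 = 0.109275
Sum = 0.291405.
P(Urn V | evidence) = 0.0108 / 0.291405 ≈ 0.037.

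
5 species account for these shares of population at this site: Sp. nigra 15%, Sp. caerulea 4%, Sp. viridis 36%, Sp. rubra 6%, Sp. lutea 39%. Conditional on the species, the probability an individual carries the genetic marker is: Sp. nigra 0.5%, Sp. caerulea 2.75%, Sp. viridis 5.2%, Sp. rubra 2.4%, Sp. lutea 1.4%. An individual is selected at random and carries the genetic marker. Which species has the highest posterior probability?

By Bayes' rule, posterior ∝ prior × likelihood:
  Sp. nigra: 0.15 × 0.005 = 0.00075
  Sp. caerulea: 0.04 × 0.0275 = 0.0011
  Sp. viridis: 0.36 × 0.052 = 0.01872
  Sp. rubra: 0.06 × 0.024 = 0.00144
  Sp. lutea: 0.39 × 0.014 = 0.00546
Normalizing constant = 0.02747.
Largest term belongs to Sp. viridis, so Sp. viridis is most probable.

Sp. viridis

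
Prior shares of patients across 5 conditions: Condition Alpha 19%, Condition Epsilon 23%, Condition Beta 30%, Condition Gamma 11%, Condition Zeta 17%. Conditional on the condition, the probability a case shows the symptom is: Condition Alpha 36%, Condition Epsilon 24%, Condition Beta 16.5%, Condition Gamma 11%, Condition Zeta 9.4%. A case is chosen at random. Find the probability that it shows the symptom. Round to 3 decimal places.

Prior × likelihood for each hypothesis:
  Condition Alpha: 0.19 × 0.36 = 0.0684
  Condition Epsilon: 0.23 × 0.24 = 0.0552
  Condition Beta: 0.3 × 0.165 = 0.0495
  Condition Gamma: 0.11 × 0.11 = 0.0121
  Condition Zeta: 0.17 × 0.094 = 0.01598
P(symptomatic) = 0.0684 + 0.0552 + 0.0495 + 0.0121 + 0.01598 = 0.20118 → 0.201.

0.201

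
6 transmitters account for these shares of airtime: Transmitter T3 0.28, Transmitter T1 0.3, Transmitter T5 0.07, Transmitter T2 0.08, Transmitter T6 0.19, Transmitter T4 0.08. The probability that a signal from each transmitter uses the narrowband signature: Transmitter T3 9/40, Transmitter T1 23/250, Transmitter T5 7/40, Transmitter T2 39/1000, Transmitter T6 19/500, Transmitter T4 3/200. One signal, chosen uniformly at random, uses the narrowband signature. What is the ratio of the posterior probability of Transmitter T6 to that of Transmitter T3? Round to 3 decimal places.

By Bayes' rule, posterior ∝ prior × likelihood:
  Transmitter T3: 0.28 × 0.225 = 0.063
  Transmitter T1: 0.3 × 0.092 = 0.0276
  Transmitter T5: 0.07 × 0.175 = 0.01225
  Transmitter T2: 0.08 × 0.039 = 0.00312
  Transmitter T6: 0.19 × 0.038 = 0.00722
  Transmitter T4: 0.08 × 0.015 = 0.0012
Total = 0.11439.
The ratio is 0.00722 / 0.063 (the normalizer cancels) = 0.115.

0.115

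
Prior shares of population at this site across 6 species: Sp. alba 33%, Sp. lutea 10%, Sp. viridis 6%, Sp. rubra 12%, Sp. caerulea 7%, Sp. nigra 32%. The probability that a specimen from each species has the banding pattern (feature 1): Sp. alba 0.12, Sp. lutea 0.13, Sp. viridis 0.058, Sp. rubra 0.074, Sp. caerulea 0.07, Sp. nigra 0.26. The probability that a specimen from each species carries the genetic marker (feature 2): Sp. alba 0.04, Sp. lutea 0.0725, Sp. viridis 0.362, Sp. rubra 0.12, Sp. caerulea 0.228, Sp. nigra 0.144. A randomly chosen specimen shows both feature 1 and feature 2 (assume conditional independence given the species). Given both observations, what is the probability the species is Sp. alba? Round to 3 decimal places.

0.088

By Bayes' rule, posterior ∝ prior × likelihood:
  Sp. alba: 0.33 × 0.12 × 0.04 = 0.001584
  Sp. lutea: 0.1 × 0.13 × 0.0725 = 0.0009425
  Sp. viridis: 0.06 × 0.058 × 0.362 = 0.00125976
  Sp. rubra: 0.12 × 0.074 × 0.12 = 0.0010656
  Sp. caerulea: 0.07 × 0.07 × 0.228 = 0.0011172
  Sp. nigra: 0.32 × 0.26 × 0.144 = 0.0119808
Sum = 0.01794986.
P(Sp. alba | evidence) = 0.001584 / 0.01794986 ≈ 0.088.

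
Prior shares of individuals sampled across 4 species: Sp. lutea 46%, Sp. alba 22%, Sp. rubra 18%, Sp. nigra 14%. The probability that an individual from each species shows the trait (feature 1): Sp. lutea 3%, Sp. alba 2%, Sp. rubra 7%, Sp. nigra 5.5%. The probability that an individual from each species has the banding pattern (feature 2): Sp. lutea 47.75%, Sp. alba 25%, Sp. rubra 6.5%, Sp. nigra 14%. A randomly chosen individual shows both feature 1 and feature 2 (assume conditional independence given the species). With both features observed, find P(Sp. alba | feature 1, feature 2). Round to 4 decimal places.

0.1147

Compute prior × likelihood for every hypothesis:
  Sp. lutea: 0.46 × 0.03 × 0.4775 = 0.0065895
  Sp. alba: 0.22 × 0.02 × 0.25 = 0.0011
  Sp. rubra: 0.18 × 0.07 × 0.065 = 0.000819
  Sp. nigra: 0.14 × 0.055 × 0.14 = 0.001078
Normalizing constant = 0.0095865.
P(Sp. alba | evidence) = 0.0011 / 0.0095865 ≈ 0.1147.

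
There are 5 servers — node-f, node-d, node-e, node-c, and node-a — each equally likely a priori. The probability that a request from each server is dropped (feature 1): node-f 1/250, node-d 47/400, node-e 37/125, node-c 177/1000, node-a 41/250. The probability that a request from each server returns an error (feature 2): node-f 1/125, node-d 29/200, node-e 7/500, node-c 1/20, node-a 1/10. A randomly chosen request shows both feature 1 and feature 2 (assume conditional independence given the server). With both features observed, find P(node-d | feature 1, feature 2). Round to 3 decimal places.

Since the prior is uniform, the posterior is proportional to the likelihood:
  node-f: 0.004 × 0.008 = 0.000032
  node-d: 0.1175 × 0.145 = 0.0170375
  node-e: 0.296 × 0.014 = 0.004144
  node-c: 0.177 × 0.05 = 0.00885
  node-a: 0.164 × 0.1 = 0.0164
Normalizing constant = 0.0464635.
P(node-d | evidence) = 0.0170375 / 0.0464635 ≈ 0.367.

0.367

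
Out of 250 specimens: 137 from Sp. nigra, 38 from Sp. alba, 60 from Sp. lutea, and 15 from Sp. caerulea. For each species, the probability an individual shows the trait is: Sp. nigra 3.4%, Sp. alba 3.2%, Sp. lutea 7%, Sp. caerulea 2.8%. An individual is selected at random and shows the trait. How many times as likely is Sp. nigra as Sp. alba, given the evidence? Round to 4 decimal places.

By Bayes' rule, posterior ∝ prior × likelihood:
  Sp. nigra: 0.548 × 0.034 = 0.018632
  Sp. alba: 0.152 × 0.032 = 0.004864
  Sp. lutea: 0.24 × 0.07 = 0.0168
  Sp. caerulea: 0.06 × 0.028 = 0.00168
Total = 0.041976.
The ratio is 0.018632 / 0.004864 (the normalizer cancels) = 3.8306.

3.8306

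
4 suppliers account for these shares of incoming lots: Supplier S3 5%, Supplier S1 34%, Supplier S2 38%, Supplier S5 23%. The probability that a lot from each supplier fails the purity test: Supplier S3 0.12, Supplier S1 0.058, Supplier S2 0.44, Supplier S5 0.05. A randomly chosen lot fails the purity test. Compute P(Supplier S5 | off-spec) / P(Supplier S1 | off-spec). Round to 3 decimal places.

Prior × likelihood for each hypothesis:
  Supplier S3: 0.05 × 0.12 = 0.006
  Supplier S1: 0.34 × 0.058 = 0.01972
  Supplier S2: 0.38 × 0.44 = 0.1672
  Supplier S5: 0.23 × 0.05 = 0.0115
Normalizing constant = 0.20442.
The ratio is 0.0115 / 0.01972 (the normalizer cancels) = 0.583.

0.583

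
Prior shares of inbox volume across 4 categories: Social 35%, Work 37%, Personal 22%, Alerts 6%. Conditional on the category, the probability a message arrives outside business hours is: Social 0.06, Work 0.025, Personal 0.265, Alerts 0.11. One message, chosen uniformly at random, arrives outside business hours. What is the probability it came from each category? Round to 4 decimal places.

By Bayes' rule, posterior ∝ prior × likelihood:
  Social: 0.35 × 0.06 = 0.021
  Work: 0.37 × 0.025 = 0.00925
  Personal: 0.22 × 0.265 = 0.0583
  Alerts: 0.06 × 0.11 = 0.0066
Normalizing constant = 0.09515.
P(Social | off-hours) = 0.021/0.09515 ≈ 0.2207
P(Work | off-hours) = 0.00925/0.09515 ≈ 0.0972
P(Personal | off-hours) = 0.0583/0.09515 ≈ 0.6127
P(Alerts | off-hours) = 0.0066/0.09515 ≈ 0.0694
(Check: 0.2207+0.0972+0.6127+0.0694 = 1.0000.)

Social 0.2207, Work 0.0972, Personal 0.6127, Alerts 0.0694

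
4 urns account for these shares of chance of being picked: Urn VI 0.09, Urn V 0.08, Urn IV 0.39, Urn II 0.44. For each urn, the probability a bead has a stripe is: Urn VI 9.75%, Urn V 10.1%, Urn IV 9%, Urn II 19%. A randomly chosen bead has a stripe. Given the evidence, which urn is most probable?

Urn II

Prior × likelihood for each hypothesis:
  Urn VI: 0.09 × 0.0975 = 0.008775
  Urn V: 0.08 × 0.101 = 0.00808
  Urn IV: 0.39 × 0.09 = 0.0351
  Urn II: 0.44 × 0.19 = 0.0836
Normalizing constant = 0.135555.
Largest term belongs to Urn II, so Urn II is most probable.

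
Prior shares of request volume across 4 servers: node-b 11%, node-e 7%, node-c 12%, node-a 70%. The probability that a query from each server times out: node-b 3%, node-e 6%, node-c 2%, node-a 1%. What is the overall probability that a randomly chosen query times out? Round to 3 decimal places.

0.017

Unnormalized posteriors (prior × likelihood):
  node-b: 0.11 × 0.03 = 0.0033
  node-e: 0.07 × 0.06 = 0.0042
  node-c: 0.12 × 0.02 = 0.0024
  node-a: 0.7 × 0.01 = 0.007
P(timeout) = 0.0033 + 0.0042 + 0.0024 + 0.007 = 0.0169 → 0.017.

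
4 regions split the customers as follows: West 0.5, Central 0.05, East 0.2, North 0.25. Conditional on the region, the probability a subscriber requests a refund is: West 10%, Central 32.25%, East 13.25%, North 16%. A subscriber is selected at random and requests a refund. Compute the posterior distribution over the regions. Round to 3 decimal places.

West 0.377, Central 0.122, East 0.200, North 0.302

By Bayes' rule, posterior ∝ prior × likelihood:
  West: 0.5 × 0.1 = 0.05
  Central: 0.05 × 0.3225 = 0.016125
  East: 0.2 × 0.1325 = 0.0265
  North: 0.25 × 0.16 = 0.04
Sum = 0.132625.
P(West | refund) = 0.05/0.132625 ≈ 0.377
P(Central | refund) = 0.016125/0.132625 ≈ 0.122
P(East | refund) = 0.0265/0.132625 ≈ 0.200
P(North | refund) = 0.04/0.132625 ≈ 0.302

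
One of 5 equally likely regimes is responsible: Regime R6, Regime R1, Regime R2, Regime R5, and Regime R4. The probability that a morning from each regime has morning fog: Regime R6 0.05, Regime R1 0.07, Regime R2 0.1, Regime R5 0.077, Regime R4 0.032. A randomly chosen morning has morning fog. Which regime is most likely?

With a uniform prior (1/5 each), posterior ∝ likelihood:
  Regime R6: 0.05
  Regime R1: 0.07
  Regime R2: 0.1
  Regime R5: 0.077
  Regime R4: 0.032
Normalizing constant = 0.329.
Largest term belongs to Regime R2, so Regime R2 is most probable.

Regime R2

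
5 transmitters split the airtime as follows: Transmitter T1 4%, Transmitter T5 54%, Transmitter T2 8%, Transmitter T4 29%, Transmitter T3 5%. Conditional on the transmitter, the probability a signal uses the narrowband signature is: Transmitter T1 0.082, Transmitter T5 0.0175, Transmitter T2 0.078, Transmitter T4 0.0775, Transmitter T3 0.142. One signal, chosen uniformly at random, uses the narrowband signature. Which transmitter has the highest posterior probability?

Compute prior × likelihood for every hypothesis:
  Transmitter T1: 0.04 × 0.082 = 0.00328
  Transmitter T5: 0.54 × 0.0175 = 0.00945
  Transmitter T2: 0.08 × 0.078 = 0.00624
  Transmitter T4: 0.29 × 0.0775 = 0.022475
  Transmitter T3: 0.05 × 0.142 = 0.0071
Sum = 0.048545.
Largest term belongs to Transmitter T4, so Transmitter T4 is most probable.

Transmitter T4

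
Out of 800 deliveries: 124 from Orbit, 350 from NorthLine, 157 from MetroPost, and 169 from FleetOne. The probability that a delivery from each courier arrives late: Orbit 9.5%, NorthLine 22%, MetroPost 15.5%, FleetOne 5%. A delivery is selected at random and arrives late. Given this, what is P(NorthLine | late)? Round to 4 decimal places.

By Bayes' rule, posterior ∝ prior × likelihood:
  Orbit: 0.155 × 0.095 = 0.014725
  NorthLine: 0.4375 × 0.22 = 0.09625
  MetroPost: 0.19625 × 0.155 = 0.03041875
  FleetOne: 0.21125 × 0.05 = 0.0105625
Normalizing constant = 0.15195625.
P(NorthLine | evidence) = 0.09625 / 0.15195625 ≈ 0.6334.

0.6334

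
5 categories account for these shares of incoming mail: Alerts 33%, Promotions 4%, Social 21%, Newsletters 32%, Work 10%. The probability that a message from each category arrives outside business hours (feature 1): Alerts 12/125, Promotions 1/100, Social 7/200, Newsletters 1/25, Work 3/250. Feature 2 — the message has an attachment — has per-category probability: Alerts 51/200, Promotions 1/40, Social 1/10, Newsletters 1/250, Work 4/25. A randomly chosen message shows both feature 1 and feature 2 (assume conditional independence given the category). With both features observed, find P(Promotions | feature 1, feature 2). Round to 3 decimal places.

0.001

Unnormalized posteriors (prior × likelihood):
  Alerts: 0.33 × 0.096 × 0.255 = 0.0080784
  Promotions: 0.04 × 0.01 × 0.025 = 0.00001
  Social: 0.21 × 0.035 × 0.1 = 0.000735
  Newsletters: 0.32 × 0.04 × 0.004 = 0.0000512
  Work: 0.1 × 0.012 × 0.16 = 0.000192
Normalizing constant = 0.0090666.
P(Promotions | evidence) = 0.00001 / 0.0090666 ≈ 0.001.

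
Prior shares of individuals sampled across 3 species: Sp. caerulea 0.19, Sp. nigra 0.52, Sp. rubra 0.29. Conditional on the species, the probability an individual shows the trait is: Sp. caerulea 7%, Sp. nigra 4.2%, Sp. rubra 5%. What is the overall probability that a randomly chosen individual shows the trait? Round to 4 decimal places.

By Bayes' rule, posterior ∝ prior × likelihood:
  Sp. caerulea: 0.19 × 0.07 = 0.0133
  Sp. nigra: 0.52 × 0.042 = 0.02184
  Sp. rubra: 0.29 × 0.05 = 0.0145
P(trait) = 0.0133 + 0.02184 + 0.0145 = 0.04964 → 0.0496.

0.0496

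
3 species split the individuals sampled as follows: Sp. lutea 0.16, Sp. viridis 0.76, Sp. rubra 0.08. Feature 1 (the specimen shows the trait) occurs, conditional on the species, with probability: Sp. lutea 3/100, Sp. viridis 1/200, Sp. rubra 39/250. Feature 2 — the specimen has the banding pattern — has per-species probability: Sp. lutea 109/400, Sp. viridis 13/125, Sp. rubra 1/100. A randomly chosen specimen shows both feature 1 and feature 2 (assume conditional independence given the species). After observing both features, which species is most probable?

Sp. lutea

Compute prior × likelihood for every hypothesis:
  Sp. lutea: 0.16 × 0.03 × 0.2725 = 0.001308
  Sp. viridis: 0.76 × 0.005 × 0.104 = 0.0003952
  Sp. rubra: 0.08 × 0.156 × 0.01 = 0.0001248
Normalizing constant = 0.001828.
Largest term belongs to Sp. lutea, so Sp. lutea is most probable.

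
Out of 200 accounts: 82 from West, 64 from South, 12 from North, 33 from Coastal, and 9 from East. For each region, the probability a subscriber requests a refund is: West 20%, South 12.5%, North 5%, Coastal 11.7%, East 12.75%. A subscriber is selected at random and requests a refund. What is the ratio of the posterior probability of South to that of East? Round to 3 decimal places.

By Bayes' rule, posterior ∝ prior × likelihood:
  West: 0.41 × 0.2 = 0.082
  South: 0.32 × 0.125 = 0.04
  North: 0.06 × 0.05 = 0.003
  Coastal: 0.165 × 0.117 = 0.019305
  East: 0.045 × 0.1275 = 0.0057375
Total = 0.1500425.
The ratio is 0.04 / 0.0057375 (the normalizer cancels) = 6.972.

6.972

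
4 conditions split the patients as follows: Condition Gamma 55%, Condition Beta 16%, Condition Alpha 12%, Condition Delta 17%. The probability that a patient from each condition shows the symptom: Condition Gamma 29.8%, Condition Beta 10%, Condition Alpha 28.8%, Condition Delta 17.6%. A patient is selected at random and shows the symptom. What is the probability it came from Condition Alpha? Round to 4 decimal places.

0.1414

Unnormalized posteriors (prior × likelihood):
  Condition Gamma: 0.55 × 0.298 = 0.1639
  Condition Beta: 0.16 × 0.1 = 0.016
  Condition Alpha: 0.12 × 0.288 = 0.03456
  Condition Delta: 0.17 × 0.176 = 0.02992
Total = 0.24438.
P(Condition Alpha | evidence) = 0.03456 / 0.24438 ≈ 0.1414.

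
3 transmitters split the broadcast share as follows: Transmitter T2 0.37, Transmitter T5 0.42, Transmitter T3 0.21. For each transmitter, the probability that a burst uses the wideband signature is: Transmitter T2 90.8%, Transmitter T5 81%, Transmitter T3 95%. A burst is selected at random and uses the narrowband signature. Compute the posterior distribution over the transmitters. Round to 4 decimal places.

Taking complements, P(narrowband | each) = Transmitter T2 0.092, Transmitter T5 0.19, Transmitter T3 0.05.
By Bayes' rule, posterior ∝ prior × likelihood:
  Transmitter T2: 0.37 × 0.092 = 0.03404
  Transmitter T5: 0.42 × 0.19 = 0.0798
  Transmitter T3: 0.21 × 0.05 = 0.0105
Normalizing constant = 0.12434.
P(Transmitter T2 | narrowband) = 0.03404/0.12434 ≈ 0.2738
P(Transmitter T5 | narrowband) = 0.0798/0.12434 ≈ 0.6418
P(Transmitter T3 | narrowband) = 0.0105/0.12434 ≈ 0.0844

Transmitter T2 0.2738, Transmitter T5 0.6418, Transmitter T3 0.0844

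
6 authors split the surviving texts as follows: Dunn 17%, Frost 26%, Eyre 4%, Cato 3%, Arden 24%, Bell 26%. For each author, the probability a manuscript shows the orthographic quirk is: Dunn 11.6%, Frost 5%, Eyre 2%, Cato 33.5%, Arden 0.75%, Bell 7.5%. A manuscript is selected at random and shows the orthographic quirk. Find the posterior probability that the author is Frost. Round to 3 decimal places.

By Bayes' rule, posterior ∝ prior × likelihood:
  Dunn: 0.17 × 0.116 = 0.01972
  Frost: 0.26 × 0.05 = 0.013
  Eyre: 0.04 × 0.02 = 0.0008
  Cato: 0.03 × 0.335 = 0.01005
  Arden: 0.24 × 0.0075 = 0.0018
  Bell: 0.26 × 0.075 = 0.0195
Total = 0.06487.
P(Frost | evidence) = 0.013 / 0.06487 ≈ 0.200.

0.200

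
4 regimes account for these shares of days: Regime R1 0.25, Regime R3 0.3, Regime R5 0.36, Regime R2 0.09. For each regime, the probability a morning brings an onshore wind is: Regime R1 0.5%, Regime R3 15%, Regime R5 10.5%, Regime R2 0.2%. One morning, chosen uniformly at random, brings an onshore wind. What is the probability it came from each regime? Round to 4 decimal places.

Regime R1 0.0148, Regime R3 0.5343, Regime R5 0.4488, Regime R2 0.0021

Prior × likelihood for each hypothesis:
  Regime R1: 0.25 × 0.005 = 0.00125
  Regime R3: 0.3 × 0.15 = 0.045
  Regime R5: 0.36 × 0.105 = 0.0378
  Regime R2: 0.09 × 0.002 = 0.00018
Normalizing constant = 0.08423.
P(Regime R1 | onshore) = 0.00125/0.08423 ≈ 0.0148
P(Regime R3 | onshore) = 0.045/0.08423 ≈ 0.5343
P(Regime R5 | onshore) = 0.0378/0.08423 ≈ 0.4488
P(Regime R2 | onshore) = 0.00018/0.08423 ≈ 0.0021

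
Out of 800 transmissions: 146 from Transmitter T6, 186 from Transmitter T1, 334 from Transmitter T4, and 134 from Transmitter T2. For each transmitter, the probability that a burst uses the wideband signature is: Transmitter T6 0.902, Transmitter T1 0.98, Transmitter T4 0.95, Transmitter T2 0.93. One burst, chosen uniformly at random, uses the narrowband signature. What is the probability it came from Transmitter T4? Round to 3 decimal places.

0.379

Taking complements, P(narrowband | each) = Transmitter T6 0.098, Transmitter T1 0.02, Transmitter T4 0.05, Transmitter T2 0.07.
Compute prior × likelihood for every hypothesis:
  Transmitter T6: 0.1825 × 0.098 = 0.017885
  Transmitter T1: 0.2325 × 0.02 = 0.00465
  Transmitter T4: 0.4175 × 0.05 = 0.020875
  Transmitter T2: 0.1675 × 0.07 = 0.011725
Total = 0.055135.
P(Transmitter T4 | evidence) = 0.020875 / 0.055135 ≈ 0.379.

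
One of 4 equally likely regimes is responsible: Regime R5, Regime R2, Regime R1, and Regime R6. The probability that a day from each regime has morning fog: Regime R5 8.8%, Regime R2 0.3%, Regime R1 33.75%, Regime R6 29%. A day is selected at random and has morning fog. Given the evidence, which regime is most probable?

Regime R1

Since the prior is uniform, the posterior is proportional to the likelihood:
  Regime R5: 0.088
  Regime R2: 0.003
  Regime R1: 0.3375
  Regime R6: 0.29
Normalizing constant = 0.7185.
Largest term belongs to Regime R1, so Regime R1 is most probable.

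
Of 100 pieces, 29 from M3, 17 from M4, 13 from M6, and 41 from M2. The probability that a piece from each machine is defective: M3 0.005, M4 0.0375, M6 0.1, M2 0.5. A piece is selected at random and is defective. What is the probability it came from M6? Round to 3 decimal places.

0.058

Unnormalized posteriors (prior × likelihood):
  M3: 0.29 × 0.005 = 0.00145
  M4: 0.17 × 0.0375 = 0.006375
  M6: 0.13 × 0.1 = 0.013
  M2: 0.41 × 0.5 = 0.205
Sum = 0.225825.
P(M6 | evidence) = 0.013 / 0.225825 ≈ 0.058.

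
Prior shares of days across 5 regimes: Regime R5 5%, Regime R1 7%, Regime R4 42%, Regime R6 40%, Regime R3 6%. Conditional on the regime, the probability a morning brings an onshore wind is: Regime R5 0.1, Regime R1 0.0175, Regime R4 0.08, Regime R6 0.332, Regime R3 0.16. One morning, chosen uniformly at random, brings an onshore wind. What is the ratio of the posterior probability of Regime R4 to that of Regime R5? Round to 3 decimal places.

6.720

Compute prior × likelihood for every hypothesis:
  Regime R5: 0.05 × 0.1 = 0.005
  Regime R1: 0.07 × 0.0175 = 0.001225
  Regime R4: 0.42 × 0.08 = 0.0336
  Regime R6: 0.4 × 0.332 = 0.1328
  Regime R3: 0.06 × 0.16 = 0.0096
Sum = 0.182225.
The ratio is 0.0336 / 0.005 (the normalizer cancels) = 6.720.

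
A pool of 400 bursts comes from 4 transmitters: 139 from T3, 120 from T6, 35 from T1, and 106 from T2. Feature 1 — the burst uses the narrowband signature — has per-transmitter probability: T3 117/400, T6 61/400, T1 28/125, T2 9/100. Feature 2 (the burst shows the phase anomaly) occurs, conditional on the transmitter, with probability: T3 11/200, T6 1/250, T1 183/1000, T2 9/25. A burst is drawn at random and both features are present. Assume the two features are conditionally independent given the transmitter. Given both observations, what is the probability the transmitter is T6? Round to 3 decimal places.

0.010

Prior × likelihood for each hypothesis:
  T3: 0.3475 × 0.2925 × 0.055 = 0.00559040625
  T6: 0.3 × 0.1525 × 0.004 = 0.000183
  T1: 0.0875 × 0.224 × 0.183 = 0.0035868
  T2: 0.265 × 0.09 × 0.36 = 0.008586
Sum = 0.01794620625.
P(T6 | evidence) = 0.000183 / 0.01794620625 ≈ 0.010.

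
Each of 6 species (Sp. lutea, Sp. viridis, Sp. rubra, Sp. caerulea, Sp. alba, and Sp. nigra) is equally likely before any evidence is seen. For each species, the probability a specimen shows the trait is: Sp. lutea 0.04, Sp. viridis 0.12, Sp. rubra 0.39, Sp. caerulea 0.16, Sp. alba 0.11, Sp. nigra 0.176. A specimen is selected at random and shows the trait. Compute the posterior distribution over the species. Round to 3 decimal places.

Sp. lutea 0.040, Sp. viridis 0.120, Sp. rubra 0.392, Sp. caerulea 0.161, Sp. alba 0.110, Sp. nigra 0.177

Since the prior is uniform, the posterior is proportional to the likelihood:
  Sp. lutea: 0.04
  Sp. viridis: 0.12
  Sp. rubra: 0.39
  Sp. caerulea: 0.16
  Sp. alba: 0.11
  Sp. nigra: 0.176
Total = 0.996.
P(Sp. lutea | trait) = 0.04/0.996 ≈ 0.040
P(Sp. viridis | trait) = 0.12/0.996 ≈ 0.120
P(Sp. rubra | trait) = 0.39/0.996 ≈ 0.392
P(Sp. caerulea | trait) = 0.16/0.996 ≈ 0.161
P(Sp. alba | trait) = 0.11/0.996 ≈ 0.110
P(Sp. nigra | trait) = 0.176/0.996 ≈ 0.177
(Check: 0.040+0.120+0.392+0.161+0.110+0.177 = 1.000.)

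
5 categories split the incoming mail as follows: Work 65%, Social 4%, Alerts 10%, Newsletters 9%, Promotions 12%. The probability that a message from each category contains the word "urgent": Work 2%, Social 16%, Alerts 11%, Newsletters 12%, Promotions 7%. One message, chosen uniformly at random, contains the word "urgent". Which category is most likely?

Work

Unnormalized posteriors (prior × likelihood):
  Work: 0.65 × 0.02 = 0.013
  Social: 0.04 × 0.16 = 0.0064
  Alerts: 0.1 × 0.11 = 0.011
  Newsletters: 0.09 × 0.12 = 0.0108
  Promotions: 0.12 × 0.07 = 0.0084
Sum = 0.0496.
Largest term belongs to Work, so Work is most probable.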